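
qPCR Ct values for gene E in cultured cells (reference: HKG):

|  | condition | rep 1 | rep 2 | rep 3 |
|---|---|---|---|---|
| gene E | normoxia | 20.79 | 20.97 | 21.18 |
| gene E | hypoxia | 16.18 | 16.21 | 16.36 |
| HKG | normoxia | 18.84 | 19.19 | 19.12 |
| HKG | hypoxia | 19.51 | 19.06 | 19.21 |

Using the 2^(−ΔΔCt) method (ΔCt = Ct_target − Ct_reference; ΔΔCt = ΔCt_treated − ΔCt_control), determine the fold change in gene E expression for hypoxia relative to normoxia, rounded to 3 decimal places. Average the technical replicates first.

30.696

Mean Ct: gene E normoxia 20.980; gene E hypoxia 16.250; HKG normoxia 19.050; HKG hypoxia 19.260
ΔCt(normoxia) = 20.980 − 19.050 = 1.930
ΔCt(hypoxia) = 16.250 − 19.260 = -3.010
ΔΔCt = -3.010 − 1.930 = -4.940
Fold change = 2^(−(-4.940)) = 2^4.940 = 30.6965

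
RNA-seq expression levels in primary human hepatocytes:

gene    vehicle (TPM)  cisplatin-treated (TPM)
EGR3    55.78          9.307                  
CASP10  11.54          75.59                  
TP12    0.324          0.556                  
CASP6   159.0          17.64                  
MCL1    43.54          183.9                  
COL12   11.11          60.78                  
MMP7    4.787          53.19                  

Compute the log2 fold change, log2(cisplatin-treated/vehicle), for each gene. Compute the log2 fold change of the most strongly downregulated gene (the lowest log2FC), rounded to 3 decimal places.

-3.172

log2(9.307/55.78) = -2.583  (EGR3)
log2(75.59/11.54) = 2.712  (CASP10)
log2(0.556/0.324) = 0.779  (TP12)
log2(17.64/159.0) = -3.172  (CASP6)
log2(183.9/43.54) = 2.079  (MCL1)
log2(60.78/11.11) = 2.452  (COL12)
log2(53.19/4.787) = 3.474  (MMP7)
CASP6 is most strongly downregulated.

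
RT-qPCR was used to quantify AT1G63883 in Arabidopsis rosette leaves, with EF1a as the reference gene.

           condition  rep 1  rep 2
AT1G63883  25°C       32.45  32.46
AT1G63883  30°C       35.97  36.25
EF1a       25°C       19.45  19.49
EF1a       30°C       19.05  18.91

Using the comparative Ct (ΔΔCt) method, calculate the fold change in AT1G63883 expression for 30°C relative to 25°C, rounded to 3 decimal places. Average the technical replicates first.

0.057

Mean Ct: AT1G63883 25°C 32.455; AT1G63883 30°C 36.110; EF1a 25°C 19.470; EF1a 30°C 18.980
ΔCt(25°C) = 32.455 − 19.470 = 12.985
ΔCt(30°C) = 36.110 − 18.980 = 17.130
ΔΔCt = 17.130 − 12.985 = 4.145
Fold change = 2^(−4.145) = 0.0565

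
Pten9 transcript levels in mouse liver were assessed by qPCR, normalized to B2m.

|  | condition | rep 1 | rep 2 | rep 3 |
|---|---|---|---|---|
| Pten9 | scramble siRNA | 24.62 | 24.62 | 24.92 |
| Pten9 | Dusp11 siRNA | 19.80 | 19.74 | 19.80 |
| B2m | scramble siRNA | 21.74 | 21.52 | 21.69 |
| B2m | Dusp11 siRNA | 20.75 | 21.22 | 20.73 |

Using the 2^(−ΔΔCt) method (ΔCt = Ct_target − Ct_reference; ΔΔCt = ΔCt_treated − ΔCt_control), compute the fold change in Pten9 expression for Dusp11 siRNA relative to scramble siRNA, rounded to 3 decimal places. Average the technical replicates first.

Mean Ct: Pten9 scramble siRNA 24.720; Pten9 Dusp11 siRNA 19.780; B2m scramble siRNA 21.650; B2m Dusp11 siRNA 20.900
ΔCt(scramble siRNA) = 24.720 − 21.650 = 3.070
ΔCt(Dusp11 siRNA) = 19.780 − 20.900 = -1.120
ΔΔCt = -1.120 − 3.070 = -4.190
Fold change = 2^(−(-4.190)) = 2^4.190 = 18.2522

18.252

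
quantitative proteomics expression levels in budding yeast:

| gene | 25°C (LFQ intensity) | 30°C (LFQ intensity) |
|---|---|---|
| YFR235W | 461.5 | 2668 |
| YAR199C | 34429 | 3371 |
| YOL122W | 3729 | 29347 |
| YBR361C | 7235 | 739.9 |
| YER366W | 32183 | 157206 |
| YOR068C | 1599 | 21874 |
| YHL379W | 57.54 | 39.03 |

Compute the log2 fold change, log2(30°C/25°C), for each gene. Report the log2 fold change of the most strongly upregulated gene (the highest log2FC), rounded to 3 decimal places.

3.774

log2(2668/461.5) = 2.531  (YFR235W)
log2(3371/34429) = -3.352  (YAR199C)
log2(29347/3729) = 2.976  (YOL122W)
log2(739.9/7235) = -3.290  (YBR361C)
log2(157206/32183) = 2.288  (YER366W)
log2(21874/1599) = 3.774  (YOR068C)
log2(39.03/57.54) = -0.560  (YHL379W)
YOR068C is most strongly upregulated.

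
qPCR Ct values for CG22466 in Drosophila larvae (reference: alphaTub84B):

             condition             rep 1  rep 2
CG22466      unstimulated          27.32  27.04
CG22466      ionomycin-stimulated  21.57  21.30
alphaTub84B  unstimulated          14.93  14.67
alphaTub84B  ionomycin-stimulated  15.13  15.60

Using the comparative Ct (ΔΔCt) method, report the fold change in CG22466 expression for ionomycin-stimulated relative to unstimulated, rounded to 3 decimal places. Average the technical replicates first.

79.341

Mean Ct: CG22466 unstimulated 27.180; CG22466 ionomycin-stimulated 21.435; alphaTub84B unstimulated 14.800; alphaTub84B ionomycin-stimulated 15.365
ΔCt(unstimulated) = 27.180 − 14.800 = 12.380
ΔCt(ionomycin-stimulated) = 21.435 − 15.365 = 6.070
ΔΔCt = 6.070 − 12.380 = -6.310
Fold change = 2^(−(-6.310)) = 2^6.310 = 79.3413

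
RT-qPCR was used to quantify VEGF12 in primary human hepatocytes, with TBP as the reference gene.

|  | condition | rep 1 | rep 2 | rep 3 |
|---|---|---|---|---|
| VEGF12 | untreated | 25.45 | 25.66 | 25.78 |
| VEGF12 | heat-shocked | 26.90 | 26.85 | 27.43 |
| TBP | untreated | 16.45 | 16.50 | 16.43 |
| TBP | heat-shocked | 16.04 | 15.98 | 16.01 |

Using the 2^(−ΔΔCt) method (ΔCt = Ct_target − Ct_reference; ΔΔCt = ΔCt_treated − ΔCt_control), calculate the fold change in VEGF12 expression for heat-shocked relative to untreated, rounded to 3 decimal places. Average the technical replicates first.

Mean Ct: VEGF12 untreated 25.630; VEGF12 heat-shocked 27.060; TBP untreated 16.460; TBP heat-shocked 16.010
ΔCt(untreated) = 25.630 − 16.460 = 9.170
ΔCt(heat-shocked) = 27.060 − 16.010 = 11.050
ΔΔCt = 11.050 − 9.170 = 1.880
Fold change = 2^(−1.880) = 0.2717

0.272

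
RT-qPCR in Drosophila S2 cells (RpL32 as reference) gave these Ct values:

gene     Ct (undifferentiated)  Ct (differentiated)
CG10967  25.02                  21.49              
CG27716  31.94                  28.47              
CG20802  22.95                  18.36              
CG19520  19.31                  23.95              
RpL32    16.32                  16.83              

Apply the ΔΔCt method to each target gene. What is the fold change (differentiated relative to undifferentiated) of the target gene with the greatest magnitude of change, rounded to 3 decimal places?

34.297

CG10967: ΔΔCt = (21.49−16.83) − (25.02−16.32) = 4.66 − 8.70 = -4.04; fold change = 2^4.04 = 16.450
CG27716: ΔΔCt = (28.47−16.83) − (31.94−16.32) = 11.64 − 15.62 = -3.98; fold change = 2^3.98 = 15.780
CG20802: ΔΔCt = (18.36−16.83) − (22.95−16.32) = 1.53 − 6.63 = -5.10; fold change = 2^5.10 = 34.297
CG19520: ΔΔCt = (23.95−16.83) − (19.31−16.32) = 7.12 − 2.99 = 4.13; fold change = 2^-4.13 = 0.057
CG20802 has the largest |ΔΔCt| = 5.10.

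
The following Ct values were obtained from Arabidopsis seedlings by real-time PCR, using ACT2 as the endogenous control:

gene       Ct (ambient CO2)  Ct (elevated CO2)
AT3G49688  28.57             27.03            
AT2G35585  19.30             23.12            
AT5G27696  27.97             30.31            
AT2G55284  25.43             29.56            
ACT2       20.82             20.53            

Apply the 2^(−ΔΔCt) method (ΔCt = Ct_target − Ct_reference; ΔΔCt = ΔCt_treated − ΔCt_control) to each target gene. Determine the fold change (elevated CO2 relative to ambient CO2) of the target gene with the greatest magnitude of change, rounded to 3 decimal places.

AT3G49688: ΔΔCt = (27.03−20.53) − (28.57−20.82) = 6.50 − 7.75 = -1.25; fold change = 2^1.25 = 2.378
AT2G35585: ΔΔCt = (23.12−20.53) − (19.30−20.82) = 2.59 − (-1.52) = 4.11; fold change = 2^-4.11 = 0.058
AT5G27696: ΔΔCt = (30.31−20.53) − (27.97−20.82) = 9.78 − 7.15 = 2.63; fold change = 2^-2.63 = 0.162
AT2G55284: ΔΔCt = (29.56−20.53) − (25.43−20.82) = 9.03 − 4.61 = 4.42; fold change = 2^-4.42 = 0.047
AT2G55284 has the largest |ΔΔCt| = 4.42.

0.047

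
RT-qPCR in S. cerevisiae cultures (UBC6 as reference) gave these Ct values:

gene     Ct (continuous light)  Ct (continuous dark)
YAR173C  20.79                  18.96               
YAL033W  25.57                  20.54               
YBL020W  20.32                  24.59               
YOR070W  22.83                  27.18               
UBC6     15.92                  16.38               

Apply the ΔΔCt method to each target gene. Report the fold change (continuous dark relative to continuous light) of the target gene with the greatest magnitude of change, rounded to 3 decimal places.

YAR173C: ΔΔCt = (18.96−16.38) − (20.79−15.92) = 2.58 − 4.87 = -2.29; fold change = 2^2.29 = 4.891
YAL033W: ΔΔCt = (20.54−16.38) − (25.57−15.92) = 4.16 − 9.65 = -5.49; fold change = 2^5.49 = 44.942
YBL020W: ΔΔCt = (24.59−16.38) − (20.32−15.92) = 8.21 − 4.40 = 3.81; fold change = 2^-3.81 = 0.071
YOR070W: ΔΔCt = (27.18−16.38) − (22.83−15.92) = 10.80 − 6.91 = 3.89; fold change = 2^-3.89 = 0.067
YAL033W has the largest |ΔΔCt| = 5.49.

44.942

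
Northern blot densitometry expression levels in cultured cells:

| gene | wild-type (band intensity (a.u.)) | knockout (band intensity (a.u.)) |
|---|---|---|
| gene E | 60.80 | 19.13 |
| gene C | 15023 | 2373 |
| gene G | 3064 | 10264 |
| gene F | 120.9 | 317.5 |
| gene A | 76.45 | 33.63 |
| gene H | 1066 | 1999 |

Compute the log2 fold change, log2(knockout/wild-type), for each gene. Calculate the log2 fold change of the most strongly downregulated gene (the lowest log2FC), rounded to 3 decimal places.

-2.662

log2(19.13/60.80) = -1.668  (gene E)
log2(2373/15023) = -2.662  (gene C)
log2(10264/3064) = 1.744  (gene G)
log2(317.5/120.9) = 1.393  (gene F)
log2(33.63/76.45) = -1.185  (gene A)
log2(1999/1066) = 0.907  (gene H)
gene C is most strongly downregulated.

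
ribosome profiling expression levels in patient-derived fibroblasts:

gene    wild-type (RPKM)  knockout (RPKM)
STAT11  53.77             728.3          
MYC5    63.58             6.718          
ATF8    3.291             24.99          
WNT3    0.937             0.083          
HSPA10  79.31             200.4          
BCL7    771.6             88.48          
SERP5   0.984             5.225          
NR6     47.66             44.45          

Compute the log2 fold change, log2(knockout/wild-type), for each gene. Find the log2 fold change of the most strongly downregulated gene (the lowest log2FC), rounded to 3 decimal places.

log2(728.3/53.77) = 3.760  (STAT11)
log2(6.718/63.58) = -3.242  (MYC5)
log2(24.99/3.291) = 2.925  (ATF8)
log2(0.083/0.937) = -3.497  (WNT3)
log2(200.4/79.31) = 1.337  (HSPA10)
log2(88.48/771.6) = -3.124  (BCL7)
log2(5.225/0.984) = 2.409  (SERP5)
log2(44.45/47.66) = -0.101  (NR6)
WNT3 is most strongly downregulated.

-3.497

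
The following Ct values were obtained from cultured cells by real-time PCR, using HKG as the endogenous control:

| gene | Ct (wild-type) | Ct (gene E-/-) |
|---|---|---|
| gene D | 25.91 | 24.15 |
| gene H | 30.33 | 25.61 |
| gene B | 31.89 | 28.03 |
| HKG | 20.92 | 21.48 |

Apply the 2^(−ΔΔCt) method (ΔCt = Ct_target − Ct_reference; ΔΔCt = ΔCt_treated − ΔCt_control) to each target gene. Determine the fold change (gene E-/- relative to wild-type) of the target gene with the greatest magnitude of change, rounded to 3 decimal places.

38.854

gene D: ΔΔCt = (24.15−21.48) − (25.91−20.92) = 2.67 − 4.99 = -2.32; fold change = 2^2.32 = 4.993
gene H: ΔΔCt = (25.61−21.48) − (30.33−20.92) = 4.13 − 9.41 = -5.28; fold change = 2^5.28 = 38.854
gene B: ΔΔCt = (28.03−21.48) − (31.89−20.92) = 6.55 − 10.97 = -4.42; fold change = 2^4.42 = 21.407
gene H has the largest |ΔΔCt| = 5.28.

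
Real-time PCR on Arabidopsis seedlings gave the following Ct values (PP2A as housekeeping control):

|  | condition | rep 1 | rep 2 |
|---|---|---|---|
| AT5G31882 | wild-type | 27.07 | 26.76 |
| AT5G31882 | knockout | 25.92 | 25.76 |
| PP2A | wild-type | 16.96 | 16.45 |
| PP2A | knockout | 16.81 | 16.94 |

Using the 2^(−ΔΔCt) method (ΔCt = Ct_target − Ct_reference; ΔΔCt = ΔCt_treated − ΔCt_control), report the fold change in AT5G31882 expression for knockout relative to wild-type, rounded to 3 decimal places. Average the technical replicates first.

2.370

Mean Ct: AT5G31882 wild-type 26.915; AT5G31882 knockout 25.840; PP2A wild-type 16.705; PP2A knockout 16.875
ΔCt(wild-type) = 26.915 − 16.705 = 10.210
ΔCt(knockout) = 25.840 − 16.875 = 8.965
ΔΔCt = 8.965 − 10.210 = -1.245
Fold change = 2^(−(-1.245)) = 2^1.245 = 2.3702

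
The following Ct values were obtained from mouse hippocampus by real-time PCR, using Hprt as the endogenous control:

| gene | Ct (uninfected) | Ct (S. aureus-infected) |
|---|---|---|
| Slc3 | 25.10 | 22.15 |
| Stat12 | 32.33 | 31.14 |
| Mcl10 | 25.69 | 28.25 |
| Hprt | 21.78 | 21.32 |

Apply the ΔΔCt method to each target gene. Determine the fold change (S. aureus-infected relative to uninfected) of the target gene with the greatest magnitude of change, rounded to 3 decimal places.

0.123

Slc3: ΔΔCt = (22.15−21.32) − (25.10−21.78) = 0.83 − 3.32 = -2.49; fold change = 2^2.49 = 5.618
Stat12: ΔΔCt = (31.14−21.32) − (32.33−21.78) = 9.82 − 10.55 = -0.73; fold change = 2^0.73 = 1.659
Mcl10: ΔΔCt = (28.25−21.32) − (25.69−21.78) = 6.93 − 3.91 = 3.02; fold change = 2^-3.02 = 0.123
Mcl10 has the largest |ΔΔCt| = 3.02.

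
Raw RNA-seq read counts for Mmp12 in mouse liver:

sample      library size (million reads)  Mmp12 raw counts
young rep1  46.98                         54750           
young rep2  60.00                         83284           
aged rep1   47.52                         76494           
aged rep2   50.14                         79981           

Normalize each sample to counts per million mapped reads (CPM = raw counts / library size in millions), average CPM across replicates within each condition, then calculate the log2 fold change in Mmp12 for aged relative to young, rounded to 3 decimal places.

CPM(young rep1) = 54750 / 46.98 = 1165.3895
CPM(young rep2) = 83284 / 60.00 = 1388.0667
CPM(aged rep1) = 76494 / 47.52 = 1609.7222
CPM(aged rep2) = 79981 / 50.14 = 1595.1536
mean CPM(young) = 1276.7281; mean CPM(aged) = 1602.4379
Fold change = 1602.4379 / 1276.7281 = 1.25511
log2(1.25511) = 0.3278

0.328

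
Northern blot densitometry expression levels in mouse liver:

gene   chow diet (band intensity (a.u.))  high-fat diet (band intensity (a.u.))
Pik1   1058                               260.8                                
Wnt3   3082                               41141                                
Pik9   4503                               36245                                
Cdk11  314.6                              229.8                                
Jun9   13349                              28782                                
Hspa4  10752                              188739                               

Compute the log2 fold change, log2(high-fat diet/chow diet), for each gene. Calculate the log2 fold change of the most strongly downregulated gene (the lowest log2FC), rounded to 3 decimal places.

-2.020

log2(260.8/1058) = -2.020  (Pik1)
log2(41141/3082) = 3.739  (Wnt3)
log2(36245/4503) = 3.009  (Pik9)
log2(229.8/314.6) = -0.453  (Cdk11)
log2(28782/13349) = 1.108  (Jun9)
log2(188739/10752) = 4.134  (Hspa4)
Pik1 is most strongly downregulated.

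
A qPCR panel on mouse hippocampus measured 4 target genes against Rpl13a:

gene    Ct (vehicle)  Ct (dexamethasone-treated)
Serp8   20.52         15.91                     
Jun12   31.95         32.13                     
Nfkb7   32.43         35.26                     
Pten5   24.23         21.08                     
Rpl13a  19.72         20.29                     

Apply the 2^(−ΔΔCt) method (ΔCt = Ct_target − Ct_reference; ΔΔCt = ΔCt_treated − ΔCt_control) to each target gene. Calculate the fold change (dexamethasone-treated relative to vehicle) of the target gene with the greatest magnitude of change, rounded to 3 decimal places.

Serp8: ΔΔCt = (15.91−20.29) − (20.52−19.72) = -4.38 − 0.80 = -5.18; fold change = 2^5.18 = 36.252
Jun12: ΔΔCt = (32.13−20.29) − (31.95−19.72) = 11.84 − 12.23 = -0.39; fold change = 2^0.39 = 1.310
Nfkb7: ΔΔCt = (35.26−20.29) − (32.43−19.72) = 14.97 − 12.71 = 2.26; fold change = 2^-2.26 = 0.209
Pten5: ΔΔCt = (21.08−20.29) − (24.23−19.72) = 0.79 − 4.51 = -3.72; fold change = 2^3.72 = 13.177
Serp8 has the largest |ΔΔCt| = 5.18.

36.252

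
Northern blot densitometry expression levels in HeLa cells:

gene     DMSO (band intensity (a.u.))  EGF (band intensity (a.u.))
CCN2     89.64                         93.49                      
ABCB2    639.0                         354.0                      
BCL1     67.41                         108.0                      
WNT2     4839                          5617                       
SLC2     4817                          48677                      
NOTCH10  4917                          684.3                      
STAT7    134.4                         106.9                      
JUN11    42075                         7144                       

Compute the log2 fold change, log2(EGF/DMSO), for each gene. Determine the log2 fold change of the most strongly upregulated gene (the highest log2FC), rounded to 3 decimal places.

log2(93.49/89.64) = 0.061  (CCN2)
log2(354.0/639.0) = -0.852  (ABCB2)
log2(108.0/67.41) = 0.680  (BCL1)
log2(5617/4839) = 0.215  (WNT2)
log2(48677/4817) = 3.337  (SLC2)
log2(684.3/4917) = -2.845  (NOTCH10)
log2(106.9/134.4) = -0.330  (STAT7)
log2(7144/42075) = -2.558  (JUN11)
SLC2 is most strongly upregulated.

3.337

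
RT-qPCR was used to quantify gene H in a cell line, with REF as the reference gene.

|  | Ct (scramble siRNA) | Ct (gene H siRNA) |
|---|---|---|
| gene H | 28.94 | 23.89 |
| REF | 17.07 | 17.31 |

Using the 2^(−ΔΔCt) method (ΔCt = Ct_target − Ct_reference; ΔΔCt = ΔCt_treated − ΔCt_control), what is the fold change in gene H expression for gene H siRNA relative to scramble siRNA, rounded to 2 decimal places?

39.12

ΔCt(scramble siRNA) = 28.940 − 17.070 = 11.870
ΔCt(gene H siRNA) = 23.890 − 17.310 = 6.580
ΔΔCt = 6.580 − 11.870 = -5.290
Fold change = 2^(−(-5.290)) = 2^5.290 = 39.124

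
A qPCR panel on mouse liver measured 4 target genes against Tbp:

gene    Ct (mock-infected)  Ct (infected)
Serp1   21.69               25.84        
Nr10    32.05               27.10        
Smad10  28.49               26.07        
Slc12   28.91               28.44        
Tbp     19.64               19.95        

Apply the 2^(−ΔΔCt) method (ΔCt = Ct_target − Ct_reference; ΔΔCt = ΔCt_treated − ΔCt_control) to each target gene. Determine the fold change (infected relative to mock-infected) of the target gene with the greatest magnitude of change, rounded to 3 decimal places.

38.319

Serp1: ΔΔCt = (25.84−19.95) − (21.69−19.64) = 5.89 − 2.05 = 3.84; fold change = 2^-3.84 = 0.070
Nr10: ΔΔCt = (27.10−19.95) − (32.05−19.64) = 7.15 − 12.41 = -5.26; fold change = 2^5.26 = 38.319
Smad10: ΔΔCt = (26.07−19.95) − (28.49−19.64) = 6.12 − 8.85 = -2.73; fold change = 2^2.73 = 6.635
Slc12: ΔΔCt = (28.44−19.95) − (28.91−19.64) = 8.49 − 9.27 = -0.78; fold change = 2^0.78 = 1.717
Nr10 has the largest |ΔΔCt| = 5.26.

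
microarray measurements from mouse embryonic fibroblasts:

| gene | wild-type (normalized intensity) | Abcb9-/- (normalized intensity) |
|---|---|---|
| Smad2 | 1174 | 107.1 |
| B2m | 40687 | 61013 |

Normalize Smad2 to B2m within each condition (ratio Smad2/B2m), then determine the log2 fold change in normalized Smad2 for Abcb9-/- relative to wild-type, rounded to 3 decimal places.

Smad2/B2m (wild-type) = 1174 / 40687 = 0.028854
Smad2/B2m (Abcb9-/-) = 107.1 / 61013 = 0.0017554
Fold change = 0.0017554 / 0.028854 = 0.0608
log2(0.0608) = -4.0390

-4.039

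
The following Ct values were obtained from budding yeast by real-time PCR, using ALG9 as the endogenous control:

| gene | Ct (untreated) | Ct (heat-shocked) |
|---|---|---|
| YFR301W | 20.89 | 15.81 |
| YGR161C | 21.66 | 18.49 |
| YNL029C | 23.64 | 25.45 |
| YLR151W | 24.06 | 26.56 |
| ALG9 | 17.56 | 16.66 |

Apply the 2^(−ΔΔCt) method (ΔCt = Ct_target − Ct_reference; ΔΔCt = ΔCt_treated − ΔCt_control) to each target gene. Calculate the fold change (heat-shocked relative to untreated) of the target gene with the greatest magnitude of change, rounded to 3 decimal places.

18.126

YFR301W: ΔΔCt = (15.81−16.66) − (20.89−17.56) = -0.85 − 3.33 = -4.18; fold change = 2^4.18 = 18.126
YGR161C: ΔΔCt = (18.49−16.66) − (21.66−17.56) = 1.83 − 4.10 = -2.27; fold change = 2^2.27 = 4.823
YNL029C: ΔΔCt = (25.45−16.66) − (23.64−17.56) = 8.79 − 6.08 = 2.71; fold change = 2^-2.71 = 0.153
YLR151W: ΔΔCt = (26.56−16.66) − (24.06−17.56) = 9.90 − 6.50 = 3.40; fold change = 2^-3.40 = 0.095
YFR301W has the largest |ΔΔCt| = 4.18.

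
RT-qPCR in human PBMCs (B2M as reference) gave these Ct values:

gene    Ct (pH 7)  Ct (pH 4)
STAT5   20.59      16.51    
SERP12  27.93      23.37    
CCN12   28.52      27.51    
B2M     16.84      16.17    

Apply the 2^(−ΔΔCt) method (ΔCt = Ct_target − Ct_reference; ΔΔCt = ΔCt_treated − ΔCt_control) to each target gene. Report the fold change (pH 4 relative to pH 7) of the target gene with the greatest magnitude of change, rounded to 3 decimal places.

14.825

STAT5: ΔΔCt = (16.51−16.17) − (20.59−16.84) = 0.34 − 3.75 = -3.41; fold change = 2^3.41 = 10.629
SERP12: ΔΔCt = (23.37−16.17) − (27.93−16.84) = 7.20 − 11.09 = -3.89; fold change = 2^3.89 = 14.825
CCN12: ΔΔCt = (27.51−16.17) − (28.52−16.84) = 11.34 − 11.68 = -0.34; fold change = 2^0.34 = 1.266
SERP12 has the largest |ΔΔCt| = 3.89.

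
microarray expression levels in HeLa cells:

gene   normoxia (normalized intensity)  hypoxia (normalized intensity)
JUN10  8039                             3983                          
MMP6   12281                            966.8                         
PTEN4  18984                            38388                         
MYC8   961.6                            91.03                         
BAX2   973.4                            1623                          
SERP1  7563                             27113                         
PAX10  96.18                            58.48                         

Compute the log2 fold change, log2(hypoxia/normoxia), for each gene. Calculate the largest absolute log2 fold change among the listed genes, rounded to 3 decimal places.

3.667

log2(3983/8039) = -1.013  (JUN10)
log2(966.8/12281) = -3.667  (MMP6)
log2(38388/18984) = 1.016  (PTEN4)
log2(91.03/961.6) = -3.401  (MYC8)
log2(1623/973.4) = 0.738  (BAX2)
log2(27113/7563) = 1.842  (SERP1)
log2(58.48/96.18) = -0.718  (PAX10)
The largest magnitude belongs to MMP6.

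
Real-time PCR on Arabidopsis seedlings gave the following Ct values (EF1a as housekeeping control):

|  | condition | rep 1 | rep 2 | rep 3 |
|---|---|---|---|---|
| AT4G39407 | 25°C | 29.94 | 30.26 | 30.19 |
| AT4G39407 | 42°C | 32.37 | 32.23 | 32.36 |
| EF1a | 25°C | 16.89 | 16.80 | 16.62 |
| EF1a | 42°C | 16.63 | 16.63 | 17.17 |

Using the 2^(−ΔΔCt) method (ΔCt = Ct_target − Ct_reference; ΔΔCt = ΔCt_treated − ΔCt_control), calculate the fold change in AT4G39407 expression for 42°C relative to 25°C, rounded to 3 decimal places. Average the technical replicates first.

Mean Ct: AT4G39407 25°C 30.130; AT4G39407 42°C 32.320; EF1a 25°C 16.770; EF1a 42°C 16.810
ΔCt(25°C) = 30.130 − 16.770 = 13.360
ΔCt(42°C) = 32.320 − 16.810 = 15.510
ΔΔCt = 15.510 − 13.360 = 2.150
Fold change = 2^(−2.150) = 0.2253

0.225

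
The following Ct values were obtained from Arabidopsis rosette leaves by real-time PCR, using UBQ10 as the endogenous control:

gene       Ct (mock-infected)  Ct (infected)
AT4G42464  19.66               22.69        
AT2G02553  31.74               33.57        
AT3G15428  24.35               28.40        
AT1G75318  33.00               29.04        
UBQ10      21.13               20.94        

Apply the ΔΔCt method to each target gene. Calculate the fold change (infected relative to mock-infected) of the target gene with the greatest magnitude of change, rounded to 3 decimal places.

0.053

AT4G42464: ΔΔCt = (22.69−20.94) − (19.66−21.13) = 1.75 − (-1.47) = 3.22; fold change = 2^-3.22 = 0.107
AT2G02553: ΔΔCt = (33.57−20.94) − (31.74−21.13) = 12.63 − 10.61 = 2.02; fold change = 2^-2.02 = 0.247
AT3G15428: ΔΔCt = (28.40−20.94) − (24.35−21.13) = 7.46 − 3.22 = 4.24; fold change = 2^-4.24 = 0.053
AT1G75318: ΔΔCt = (29.04−20.94) − (33.00−21.13) = 8.10 − 11.87 = -3.77; fold change = 2^3.77 = 13.642
AT3G15428 has the largest |ΔΔCt| = 4.24.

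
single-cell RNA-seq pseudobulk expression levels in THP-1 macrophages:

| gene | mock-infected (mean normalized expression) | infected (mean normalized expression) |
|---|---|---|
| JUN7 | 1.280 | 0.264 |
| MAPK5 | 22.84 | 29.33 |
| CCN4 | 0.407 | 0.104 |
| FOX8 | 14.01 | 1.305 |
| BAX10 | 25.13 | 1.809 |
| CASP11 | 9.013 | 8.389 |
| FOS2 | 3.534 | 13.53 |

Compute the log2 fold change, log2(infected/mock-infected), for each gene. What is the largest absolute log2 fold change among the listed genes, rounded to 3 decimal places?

log2(0.264/1.280) = -2.278  (JUN7)
log2(29.33/22.84) = 0.361  (MAPK5)
log2(0.104/0.407) = -1.968  (CCN4)
log2(1.305/14.01) = -3.424  (FOX8)
log2(1.809/25.13) = -3.796  (BAX10)
log2(8.389/9.013) = -0.104  (CASP11)
log2(13.53/3.534) = 1.937  (FOS2)
The largest magnitude belongs to BAX10.

3.796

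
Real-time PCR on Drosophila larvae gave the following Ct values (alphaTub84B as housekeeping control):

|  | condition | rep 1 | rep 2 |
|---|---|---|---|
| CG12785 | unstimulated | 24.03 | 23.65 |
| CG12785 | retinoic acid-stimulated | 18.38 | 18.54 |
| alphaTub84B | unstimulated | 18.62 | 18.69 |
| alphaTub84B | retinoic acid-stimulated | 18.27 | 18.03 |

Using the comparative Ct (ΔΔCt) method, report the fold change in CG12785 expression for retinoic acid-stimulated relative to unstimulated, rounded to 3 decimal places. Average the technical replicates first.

Mean Ct: CG12785 unstimulated 23.840; CG12785 retinoic acid-stimulated 18.460; alphaTub84B unstimulated 18.655; alphaTub84B retinoic acid-stimulated 18.150
ΔCt(unstimulated) = 23.840 − 18.655 = 5.185
ΔCt(retinoic acid-stimulated) = 18.460 − 18.150 = 0.310
ΔΔCt = 0.310 − 5.185 = -4.875
Fold change = 2^(−(-4.875)) = 2^4.875 = 29.3441

29.344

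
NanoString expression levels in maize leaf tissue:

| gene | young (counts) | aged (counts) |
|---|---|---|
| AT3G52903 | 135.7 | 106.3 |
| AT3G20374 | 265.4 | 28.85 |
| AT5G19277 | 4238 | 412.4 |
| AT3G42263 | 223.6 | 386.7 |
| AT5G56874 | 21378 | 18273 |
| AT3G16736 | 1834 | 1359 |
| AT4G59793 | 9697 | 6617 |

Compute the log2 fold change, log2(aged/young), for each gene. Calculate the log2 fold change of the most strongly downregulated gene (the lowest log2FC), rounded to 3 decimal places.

-3.361

log2(106.3/135.7) = -0.352  (AT3G52903)
log2(28.85/265.4) = -3.202  (AT3G20374)
log2(412.4/4238) = -3.361  (AT5G19277)
log2(386.7/223.6) = 0.790  (AT3G42263)
log2(18273/21378) = -0.226  (AT5G56874)
log2(1359/1834) = -0.432  (AT3G16736)
log2(6617/9697) = -0.551  (AT4G59793)
AT5G19277 is most strongly downregulated.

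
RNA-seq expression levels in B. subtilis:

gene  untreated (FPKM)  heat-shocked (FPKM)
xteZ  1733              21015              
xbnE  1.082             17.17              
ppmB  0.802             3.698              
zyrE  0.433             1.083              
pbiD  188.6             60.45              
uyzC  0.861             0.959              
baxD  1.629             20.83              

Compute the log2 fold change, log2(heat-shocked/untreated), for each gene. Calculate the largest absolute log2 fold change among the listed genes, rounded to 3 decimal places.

3.988

log2(21015/1733) = 3.600  (xteZ)
log2(17.17/1.082) = 3.988  (xbnE)
log2(3.698/0.802) = 2.205  (ppmB)
log2(1.083/0.433) = 1.323  (zyrE)
log2(60.45/188.6) = -1.642  (pbiD)
log2(0.959/0.861) = 0.156  (uyzC)
log2(20.83/1.629) = 3.677  (baxD)
The largest magnitude belongs to xbnE.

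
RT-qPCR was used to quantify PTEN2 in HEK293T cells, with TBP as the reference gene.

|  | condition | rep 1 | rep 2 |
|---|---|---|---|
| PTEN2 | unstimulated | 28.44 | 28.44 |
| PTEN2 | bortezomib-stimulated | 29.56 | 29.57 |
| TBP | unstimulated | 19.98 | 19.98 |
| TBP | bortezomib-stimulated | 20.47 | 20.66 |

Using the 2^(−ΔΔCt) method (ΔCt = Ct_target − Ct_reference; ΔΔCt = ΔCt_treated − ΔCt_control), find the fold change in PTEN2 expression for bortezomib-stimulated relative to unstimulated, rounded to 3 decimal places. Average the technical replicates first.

0.688

Mean Ct: PTEN2 unstimulated 28.440; PTEN2 bortezomib-stimulated 29.565; TBP unstimulated 19.980; TBP bortezomib-stimulated 20.565
ΔCt(unstimulated) = 28.440 − 19.980 = 8.460
ΔCt(bortezomib-stimulated) = 29.565 − 20.565 = 9.000
ΔΔCt = 9.000 − 8.460 = 0.540
Fold change = 2^(−0.540) = 0.6878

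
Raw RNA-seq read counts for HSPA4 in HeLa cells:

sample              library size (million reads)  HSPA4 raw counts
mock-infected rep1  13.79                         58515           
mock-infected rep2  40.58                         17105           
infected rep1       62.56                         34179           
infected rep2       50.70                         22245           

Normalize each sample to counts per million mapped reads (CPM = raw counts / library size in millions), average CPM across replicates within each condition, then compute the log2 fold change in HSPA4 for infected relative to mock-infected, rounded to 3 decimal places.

CPM(mock-infected rep1) = 58515 / 13.79 = 4243.2922
CPM(mock-infected rep2) = 17105 / 40.58 = 421.5131
CPM(infected rep1) = 34179 / 62.56 = 546.3395
CPM(infected rep2) = 22245 / 50.70 = 438.7574
mean CPM(mock-infected) = 2332.4027; mean CPM(infected) = 492.5485
Fold change = 492.5485 / 2332.4027 = 0.21118
log2(0.21118) = -2.2435

-2.243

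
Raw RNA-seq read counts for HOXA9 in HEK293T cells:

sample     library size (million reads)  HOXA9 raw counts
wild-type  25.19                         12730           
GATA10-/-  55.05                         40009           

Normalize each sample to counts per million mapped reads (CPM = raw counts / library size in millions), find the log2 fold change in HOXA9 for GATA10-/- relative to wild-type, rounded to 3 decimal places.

CPM(wild-type) = 12730 / 25.19 = 505.3593
CPM(GATA10-/-) = 40009 / 55.05 = 726.7757
Fold change = 726.7757 / 505.3593 = 1.43814
log2(1.43814) = 0.5242

0.524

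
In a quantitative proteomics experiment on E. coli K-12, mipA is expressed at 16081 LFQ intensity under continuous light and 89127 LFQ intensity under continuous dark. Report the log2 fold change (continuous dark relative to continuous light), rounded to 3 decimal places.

2.471

Fold change = 89127 / 16081 = 5.5424
log2(5.5424) = 2.4705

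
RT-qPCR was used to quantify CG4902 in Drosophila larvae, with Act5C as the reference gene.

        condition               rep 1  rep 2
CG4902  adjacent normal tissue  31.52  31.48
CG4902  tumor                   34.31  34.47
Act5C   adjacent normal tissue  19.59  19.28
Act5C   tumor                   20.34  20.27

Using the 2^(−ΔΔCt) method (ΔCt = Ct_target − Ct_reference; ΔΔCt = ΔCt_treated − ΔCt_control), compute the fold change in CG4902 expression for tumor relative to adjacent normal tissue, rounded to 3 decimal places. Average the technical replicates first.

Mean Ct: CG4902 adjacent normal tissue 31.500; CG4902 tumor 34.390; Act5C adjacent normal tissue 19.435; Act5C tumor 20.305
ΔCt(adjacent normal tissue) = 31.500 − 19.435 = 12.065
ΔCt(tumor) = 34.390 − 20.305 = 14.085
ΔΔCt = 14.085 − 12.065 = 2.020
Fold change = 2^(−2.020) = 0.2466

0.247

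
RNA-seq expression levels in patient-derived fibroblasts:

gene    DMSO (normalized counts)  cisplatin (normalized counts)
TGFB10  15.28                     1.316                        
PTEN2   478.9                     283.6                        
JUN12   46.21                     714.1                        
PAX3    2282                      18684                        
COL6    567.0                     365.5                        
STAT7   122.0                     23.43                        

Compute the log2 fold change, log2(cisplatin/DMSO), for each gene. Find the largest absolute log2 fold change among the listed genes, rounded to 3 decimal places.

log2(1.316/15.28) = -3.537  (TGFB10)
log2(283.6/478.9) = -0.756  (PTEN2)
log2(714.1/46.21) = 3.950  (JUN12)
log2(18684/2282) = 3.033  (PAX3)
log2(365.5/567.0) = -0.633  (COL6)
log2(23.43/122.0) = -2.380  (STAT7)
The largest magnitude belongs to JUN12.

3.950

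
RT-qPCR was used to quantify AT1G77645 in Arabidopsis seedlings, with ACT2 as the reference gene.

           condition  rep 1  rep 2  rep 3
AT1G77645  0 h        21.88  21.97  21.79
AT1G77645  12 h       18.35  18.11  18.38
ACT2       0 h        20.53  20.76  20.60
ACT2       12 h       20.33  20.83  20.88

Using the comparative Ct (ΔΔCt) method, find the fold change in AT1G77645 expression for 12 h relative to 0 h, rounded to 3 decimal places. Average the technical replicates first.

12.553

Mean Ct: AT1G77645 0 h 21.880; AT1G77645 12 h 18.280; ACT2 0 h 20.630; ACT2 12 h 20.680
ΔCt(0 h) = 21.880 − 20.630 = 1.250
ΔCt(12 h) = 18.280 − 20.680 = -2.400
ΔΔCt = -2.400 − 1.250 = -3.650
Fold change = 2^(−(-3.650)) = 2^3.650 = 12.5533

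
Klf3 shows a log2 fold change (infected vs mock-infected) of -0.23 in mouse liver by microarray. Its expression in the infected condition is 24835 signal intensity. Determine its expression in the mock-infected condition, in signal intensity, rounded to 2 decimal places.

Fold change = 2^(-0.23) = 0.8526
mock-infected expression = 24835 / 0.8526 = 29127.36

29127.36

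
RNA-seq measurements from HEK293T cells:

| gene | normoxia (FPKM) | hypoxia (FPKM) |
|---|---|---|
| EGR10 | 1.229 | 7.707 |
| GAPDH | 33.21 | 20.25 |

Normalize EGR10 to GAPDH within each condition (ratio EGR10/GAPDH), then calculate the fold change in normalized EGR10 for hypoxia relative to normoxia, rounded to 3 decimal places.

10.284

EGR10/GAPDH (normoxia) = 1.229 / 33.21 = 0.037007
EGR10/GAPDH (hypoxia) = 7.707 / 20.25 = 0.38059
Fold change = 0.38059 / 0.037007 = 10.2844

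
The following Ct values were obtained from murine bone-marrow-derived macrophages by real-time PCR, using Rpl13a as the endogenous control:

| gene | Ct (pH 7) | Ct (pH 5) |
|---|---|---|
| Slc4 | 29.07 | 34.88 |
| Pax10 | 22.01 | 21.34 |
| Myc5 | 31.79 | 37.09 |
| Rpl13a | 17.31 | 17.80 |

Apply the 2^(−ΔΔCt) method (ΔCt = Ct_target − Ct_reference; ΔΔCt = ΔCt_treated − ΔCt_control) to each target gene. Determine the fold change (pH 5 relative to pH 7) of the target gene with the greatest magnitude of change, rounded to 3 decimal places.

0.025

Slc4: ΔΔCt = (34.88−17.80) − (29.07−17.31) = 17.08 − 11.76 = 5.32; fold change = 2^-5.32 = 0.025
Pax10: ΔΔCt = (21.34−17.80) − (22.01−17.31) = 3.54 − 4.70 = -1.16; fold change = 2^1.16 = 2.235
Myc5: ΔΔCt = (37.09−17.80) − (31.79−17.31) = 19.29 − 14.48 = 4.81; fold change = 2^-4.81 = 0.036
Slc4 has the largest |ΔΔCt| = 5.32.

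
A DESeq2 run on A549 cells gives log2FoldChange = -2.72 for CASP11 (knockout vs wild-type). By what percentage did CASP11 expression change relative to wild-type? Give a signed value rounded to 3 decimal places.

-84.823%

Fold change = 2^(-2.72) = 0.1518
Percent change = (FC − 1) × 100% = (0.1518 − 1) × 100 = -84.823%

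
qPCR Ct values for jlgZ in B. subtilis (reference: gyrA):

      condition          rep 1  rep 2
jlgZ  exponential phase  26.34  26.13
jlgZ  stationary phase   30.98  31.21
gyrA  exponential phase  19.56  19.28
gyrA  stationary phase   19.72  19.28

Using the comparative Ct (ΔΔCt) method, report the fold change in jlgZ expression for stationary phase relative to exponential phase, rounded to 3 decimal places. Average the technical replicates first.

0.036

Mean Ct: jlgZ exponential phase 26.235; jlgZ stationary phase 31.095; gyrA exponential phase 19.420; gyrA stationary phase 19.500
ΔCt(exponential phase) = 26.235 − 19.420 = 6.815
ΔCt(stationary phase) = 31.095 − 19.500 = 11.595
ΔΔCt = 11.595 − 6.815 = 4.780
Fold change = 2^(−4.780) = 0.0364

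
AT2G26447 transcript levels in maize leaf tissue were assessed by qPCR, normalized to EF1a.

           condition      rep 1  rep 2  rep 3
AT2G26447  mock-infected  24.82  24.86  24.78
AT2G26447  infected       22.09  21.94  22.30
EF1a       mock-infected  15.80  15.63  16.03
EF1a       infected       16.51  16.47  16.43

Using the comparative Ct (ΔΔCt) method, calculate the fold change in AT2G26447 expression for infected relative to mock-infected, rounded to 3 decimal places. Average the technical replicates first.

Mean Ct: AT2G26447 mock-infected 24.820; AT2G26447 infected 22.110; EF1a mock-infected 15.820; EF1a infected 16.470
ΔCt(mock-infected) = 24.820 − 15.820 = 9.000
ΔCt(infected) = 22.110 − 16.470 = 5.640
ΔΔCt = 5.640 − 9.000 = -3.360
Fold change = 2^(−(-3.360)) = 2^3.360 = 10.2674

10.267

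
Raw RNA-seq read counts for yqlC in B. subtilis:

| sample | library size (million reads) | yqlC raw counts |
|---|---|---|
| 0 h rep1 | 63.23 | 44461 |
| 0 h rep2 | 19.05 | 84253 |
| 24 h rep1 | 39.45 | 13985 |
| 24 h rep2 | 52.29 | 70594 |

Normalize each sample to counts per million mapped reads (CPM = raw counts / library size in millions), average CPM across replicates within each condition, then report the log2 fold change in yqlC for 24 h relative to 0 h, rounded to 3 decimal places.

-1.588

CPM(0 h rep1) = 44461 / 63.23 = 703.1631
CPM(0 h rep2) = 84253 / 19.05 = 4422.7297
CPM(24 h rep1) = 13985 / 39.45 = 354.4994
CPM(24 h rep2) = 70594 / 52.29 = 1350.0478
mean CPM(0 h) = 2562.9464; mean CPM(24 h) = 852.2736
Fold change = 852.2736 / 2562.9464 = 0.33254
log2(0.33254) = -1.5884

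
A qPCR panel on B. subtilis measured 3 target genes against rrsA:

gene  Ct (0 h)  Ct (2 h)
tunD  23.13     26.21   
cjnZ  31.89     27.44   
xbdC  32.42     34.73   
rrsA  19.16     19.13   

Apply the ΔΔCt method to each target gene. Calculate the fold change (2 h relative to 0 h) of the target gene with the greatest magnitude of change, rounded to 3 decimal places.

tunD: ΔΔCt = (26.21−19.13) − (23.13−19.16) = 7.08 − 3.97 = 3.11; fold change = 2^-3.11 = 0.116
cjnZ: ΔΔCt = (27.44−19.13) − (31.89−19.16) = 8.31 − 12.73 = -4.42; fold change = 2^4.42 = 21.407
xbdC: ΔΔCt = (34.73−19.13) − (32.42−19.16) = 15.60 − 13.26 = 2.34; fold change = 2^-2.34 = 0.198
cjnZ has the largest |ΔΔCt| = 4.42.

21.407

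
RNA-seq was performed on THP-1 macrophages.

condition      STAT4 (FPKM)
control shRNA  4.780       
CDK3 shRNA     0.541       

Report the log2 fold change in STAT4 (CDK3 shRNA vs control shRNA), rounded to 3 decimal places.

Fold change = 0.541 / 4.780 = 0.1132
log2(0.1132) = -3.1433

-3.143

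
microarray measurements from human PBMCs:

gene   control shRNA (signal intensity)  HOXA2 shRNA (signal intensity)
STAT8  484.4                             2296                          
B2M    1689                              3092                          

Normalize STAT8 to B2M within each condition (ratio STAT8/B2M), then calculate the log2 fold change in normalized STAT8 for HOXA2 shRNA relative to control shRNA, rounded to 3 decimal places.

STAT8/B2M (control shRNA) = 484.4 / 1689 = 0.2868
STAT8/B2M (HOXA2 shRNA) = 2296 / 3092 = 0.74256
Fold change = 0.74256 / 0.2868 = 2.5892
log2(2.5892) = 1.3725

1.372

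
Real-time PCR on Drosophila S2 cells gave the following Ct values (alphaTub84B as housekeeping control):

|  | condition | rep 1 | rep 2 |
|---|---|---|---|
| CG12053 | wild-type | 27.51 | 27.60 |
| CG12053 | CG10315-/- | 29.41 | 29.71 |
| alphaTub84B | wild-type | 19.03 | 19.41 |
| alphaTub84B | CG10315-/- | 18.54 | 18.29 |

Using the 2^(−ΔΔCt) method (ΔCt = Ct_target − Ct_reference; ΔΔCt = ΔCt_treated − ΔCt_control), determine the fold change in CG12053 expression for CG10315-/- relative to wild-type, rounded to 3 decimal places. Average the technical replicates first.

Mean Ct: CG12053 wild-type 27.555; CG12053 CG10315-/- 29.560; alphaTub84B wild-type 19.220; alphaTub84B CG10315-/- 18.415
ΔCt(wild-type) = 27.555 − 19.220 = 8.335
ΔCt(CG10315-/-) = 29.560 − 18.415 = 11.145
ΔΔCt = 11.145 − 8.335 = 2.810
Fold change = 2^(−2.810) = 0.1426

0.143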